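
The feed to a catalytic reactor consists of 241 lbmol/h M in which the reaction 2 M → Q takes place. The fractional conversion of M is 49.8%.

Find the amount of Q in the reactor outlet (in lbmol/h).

M reacted = 0.498 × 241 = 120 lbmol/h; ν_M = −2, so ξ = 120/2 = 60.01 lbmol/h.
Outlet amounts (n = n₀ + ν ξ):
  M: 241 − 2(60.01) = 121
  Q: 0 + 1(60.01) = 60.01

60 lbmol/h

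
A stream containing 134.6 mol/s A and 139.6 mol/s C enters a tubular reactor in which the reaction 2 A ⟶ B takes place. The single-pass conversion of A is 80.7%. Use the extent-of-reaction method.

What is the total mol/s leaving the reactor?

220 mol/s

A reacted = 0.807 × 134.6 = 108.6 mol/s; ν_A = −2, so ξ = 108.6/2 = 54.31 mol/s.
Outlet amounts (n = n₀ + ν ξ):
  A: 134.6 − 2(54.31) = 25.98
  B: 0 + 1(54.31) = 54.31
  C: 139.6 (inert)
Total out = 25.98 + 54.31 + 139.6 = 219.9 mol/s.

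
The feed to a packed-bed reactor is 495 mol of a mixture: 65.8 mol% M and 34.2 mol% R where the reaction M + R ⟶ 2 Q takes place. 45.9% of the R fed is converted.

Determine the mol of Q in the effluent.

R reacted = 0.459 × 169.3 = 77.7 mol; ν_R = −1, so ξ = 77.7/1 = 77.7 mol.
Outlet amounts (n = n₀ + ν ξ):
  M: 325.7 − 1(77.7) = 248
  R: 169.3 − 1(77.7) = 91.59
  Q: 0 + 2(77.7) = 155.4

155 mol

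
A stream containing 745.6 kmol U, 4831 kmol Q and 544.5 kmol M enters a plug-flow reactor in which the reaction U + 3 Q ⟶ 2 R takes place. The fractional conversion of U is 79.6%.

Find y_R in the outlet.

U reacted = 0.796 × 745.6 = 593.5 kmol; ν_U = −1, so ξ = 593.5/1 = 593.5 kmol.
Outlet amounts (n = n₀ + ν ξ):
  U: 745.6 − 1(593.5) = 152.1
  Q: 4831 − 3(593.5) = 3051
  R: 0 + 2(593.5) = 1187
  M: 544.5 (inert)
Total out = 4934 kmol; y_R = 1187 / 4934 = 0.2406.

0.241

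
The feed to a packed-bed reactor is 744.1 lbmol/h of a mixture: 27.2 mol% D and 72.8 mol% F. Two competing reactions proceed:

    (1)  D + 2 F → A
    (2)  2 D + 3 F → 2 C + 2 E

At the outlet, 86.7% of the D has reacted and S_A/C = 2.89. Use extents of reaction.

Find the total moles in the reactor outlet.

Conversion of D: D consumed = 0.867 × 202.4 = 175.5 lbmol/h = 1ξ₁ + 2ξ₂.
Selectivity: 1ξ₁ / (2ξ₂) = 2.89 → ξ₁ = 5.78 ξ₂.
Substitute: (1·5.78 + 2) ξ₂ = 175.5 → ξ₂ = 22.55 lbmol/h, ξ₁ = 130.4 lbmol/h.
Outlet amounts (n = n₀ + Σ ν·ξ):
  D: 202.4 − 1(130.4) − 2(22.55) = 26.92
  F: 541.7 − 2(130.4) − 3(22.55) = 213.3
  A: 0 + 1(130.4) = 130.4
  C: 0 + 2(22.55) = 45.11
  E: 0 + 2(22.55) = 45.11
Total out = 26.92 + 213.3 + 130.4 + 45.11 + 45.11 = 460.8 lbmol/h.

461 lbmol/h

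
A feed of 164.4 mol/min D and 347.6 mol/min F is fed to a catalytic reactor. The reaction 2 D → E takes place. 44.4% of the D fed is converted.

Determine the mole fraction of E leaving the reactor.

D reacted = 0.444 × 164.4 = 72.99 mol/min; ν_D = −2, so ξ = 72.99/2 = 36.5 mol/min.
Outlet amounts (n = n₀ + ν ξ):
  D: 164.4 − 2(36.5) = 91.41
  E: 0 + 1(36.5) = 36.5
  F: 347.6 (inert)
Total out = 475.5 mol/min; y_E = 36.5 / 475.5 = 0.07675.

0.0768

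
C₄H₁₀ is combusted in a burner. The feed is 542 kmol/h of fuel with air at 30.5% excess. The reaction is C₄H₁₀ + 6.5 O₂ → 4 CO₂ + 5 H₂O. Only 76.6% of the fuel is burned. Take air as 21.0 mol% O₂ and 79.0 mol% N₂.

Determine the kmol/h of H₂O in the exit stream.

Stoichiometric O₂ = 6.5 × 542 = 3523 kmol/h; O₂ fed = 3523 × 1.305 = 4598 kmol/h.
N₂ fed = 4598 × 79/21 = 17300 kmol/h.
Fuel reacted = 0.766 × 542 → ξ = 415.2 kmol/h.
Outlet (n = n₀ + ν ξ):
  C₄H₁₀: 542 − 1(415.2) = 126.8
  O₂: 4598 − 6.5(415.2) = 1899
  N₂: 17300 (inert)
  CO₂: 0 + 4(415.2) = 1661
  H₂O: 0 + 5(415.2) = 2076

2080 kmol/h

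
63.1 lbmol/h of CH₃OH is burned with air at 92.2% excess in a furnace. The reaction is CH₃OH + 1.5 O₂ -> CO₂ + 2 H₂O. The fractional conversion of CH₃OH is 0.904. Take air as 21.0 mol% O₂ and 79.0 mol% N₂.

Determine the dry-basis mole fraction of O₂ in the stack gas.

Stoichiometric O₂ = 1.5 × 63.1 = 94.65 lbmol/h; O₂ fed = 94.65 × 1.922 = 181.9 lbmol/h.
N₂ fed = 181.9 × 79/21 = 684.4 lbmol/h.
Fuel reacted = 0.904 × 63.1 → ξ = 57.04 lbmol/h.
Outlet (n = n₀ + ν ξ):
  CH₃OH: 63.1 − 1(57.04) = 6.058
  O₂: 181.9 − 1.5(57.04) = 96.35
  N₂: 684.4 (inert)
  CO₂: 0 + 1(57.04) = 57.04
  H₂O: 0 + 2(57.04) = 114.1
Dry total = 843.8 lbmol/h; y_O₂ (dry) = 96.35 / 843.8 = 0.1142.

0.114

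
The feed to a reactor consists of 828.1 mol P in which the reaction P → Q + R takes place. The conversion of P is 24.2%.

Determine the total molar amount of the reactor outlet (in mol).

1030 mol

P reacted = 0.242 × 828.1 = 200.4 mol; ν_P = −1, so ξ = 200.4/1 = 200.4 mol.
Outlet amounts (n = n₀ + ν ξ):
  P: 828.1 − 1(200.4) = 627.7
  Q: 0 + 1(200.4) = 200.4
  R: 0 + 1(200.4) = 200.4
Total out = 627.7 + 200.4 + 200.4 = 1029 mol.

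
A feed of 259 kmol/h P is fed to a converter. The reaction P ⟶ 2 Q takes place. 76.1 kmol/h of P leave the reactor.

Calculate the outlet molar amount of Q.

366 kmol/h

For P: n = n₀ − 1ξ → 76.1 = 259 − 1ξ, giving ξ = 182.9 kmol/h.
Outlet amounts (n = n₀ + ν ξ):
  P: 259 − 1(182.9) = 76.1
  Q: 0 + 2(182.9) = 365.8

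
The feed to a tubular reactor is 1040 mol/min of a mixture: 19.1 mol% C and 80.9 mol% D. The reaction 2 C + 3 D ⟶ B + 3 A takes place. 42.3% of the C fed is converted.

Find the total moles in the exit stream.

998 mol/min

C reacted = 0.423 × 198.6 = 84.02 mol/min; ν_C = −2, so ξ = 84.02/2 = 42.01 mol/min.
Outlet amounts (n = n₀ + ν ξ):
  C: 198.6 − 2(42.01) = 114.6
  D: 841.4 − 3(42.01) = 715.3
  B: 0 + 1(42.01) = 42.01
  A: 0 + 3(42.01) = 126
Total out = 114.6 + 715.3 + 42.01 + 126 = 998 mol/min.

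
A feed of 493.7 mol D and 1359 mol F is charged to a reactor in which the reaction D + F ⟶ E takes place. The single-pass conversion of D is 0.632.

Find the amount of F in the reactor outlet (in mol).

D reacted = 0.632 × 493.7 = 312 mol; ν_D = −1, so ξ = 312/1 = 312 mol.
Outlet amounts (n = n₀ + ν ξ):
  D: 493.7 − 1(312) = 181.7
  F: 1359 − 1(312) = 1047
  E: 0 + 1(312) = 312

1050 mol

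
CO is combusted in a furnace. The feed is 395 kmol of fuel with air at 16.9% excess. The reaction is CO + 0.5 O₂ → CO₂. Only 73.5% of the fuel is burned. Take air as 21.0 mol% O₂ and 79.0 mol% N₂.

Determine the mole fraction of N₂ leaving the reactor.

Stoichiometric O₂ = 0.5 × 395 = 197.5 kmol; O₂ fed = 197.5 × 1.169 = 230.9 kmol.
N₂ fed = 230.9 × 79/21 = 868.5 kmol.
Fuel reacted = 0.735 × 395 → ξ = 290.3 kmol.
Outlet (n = n₀ + ν ξ):
  CO: 395 − 1(290.3) = 104.7
  O₂: 230.9 − 0.5(290.3) = 85.72
  N₂: 868.5 (inert)
  CO₂: 0 + 1(290.3) = 290.3
Total out = 1349 kmol; y_N₂ = 868.5 / 1349 = 0.6437.

0.644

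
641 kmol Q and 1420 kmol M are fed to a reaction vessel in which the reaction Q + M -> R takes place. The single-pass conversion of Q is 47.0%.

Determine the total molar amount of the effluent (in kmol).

Q reacted = 0.47 × 641 = 301.3 kmol; ν_Q = −1, so ξ = 301.3/1 = 301.3 kmol.
Outlet amounts (n = n₀ + ν ξ):
  Q: 641 − 1(301.3) = 339.7
  M: 1420 − 1(301.3) = 1119
  R: 0 + 1(301.3) = 301.3
Total out = 339.7 + 1119 + 301.3 = 1760 kmol.

1760 kmol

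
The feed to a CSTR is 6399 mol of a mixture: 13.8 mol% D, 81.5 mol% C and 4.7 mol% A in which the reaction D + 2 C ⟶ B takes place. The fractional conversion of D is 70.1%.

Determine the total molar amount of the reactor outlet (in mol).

5160 mol

D reacted = 0.701 × 883.1 = 619 mol; ν_D = −1, so ξ = 619/1 = 619 mol.
Outlet amounts (n = n₀ + ν ξ):
  D: 883.1 − 1(619) = 264
  C: 5215 − 2(619) = 3977
  B: 0 + 1(619) = 619
  A: 300.8 (inert)
Total out = 264 + 3977 + 619 + 300.8 = 5161 mol.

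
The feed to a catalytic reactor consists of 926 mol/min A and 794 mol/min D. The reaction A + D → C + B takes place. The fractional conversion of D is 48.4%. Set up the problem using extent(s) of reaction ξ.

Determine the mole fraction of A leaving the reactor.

0.315

D reacted = 0.484 × 794 = 384.3 mol/min; ν_D = −1, so ξ = 384.3/1 = 384.3 mol/min.
Outlet amounts (n = n₀ + ν ξ):
  A: 926 − 1(384.3) = 541.7
  D: 794 − 1(384.3) = 409.7
  C: 0 + 1(384.3) = 384.3
  B: 0 + 1(384.3) = 384.3
Total out = 1720 mol/min; y_A = 541.7 / 1720 = 0.3149.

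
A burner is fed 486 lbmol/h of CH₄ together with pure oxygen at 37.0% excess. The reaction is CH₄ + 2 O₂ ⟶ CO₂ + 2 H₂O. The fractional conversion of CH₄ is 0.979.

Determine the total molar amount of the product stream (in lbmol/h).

Stoichiometric O₂ = 2 × 486 = 972 lbmol/h; O₂ fed = 972 × 1.370 = 1332 lbmol/h.
Fuel reacted = 0.979 × 486 → ξ = 475.8 lbmol/h.
Outlet (n = n₀ + ν ξ):
  CH₄: 486 − 1(475.8) = 10.21
  O₂: 1332 − 2(475.8) = 380.1
  CO₂: 0 + 1(475.8) = 475.8
  H₂O: 0 + 2(475.8) = 951.6
Total out = 10.21 + 380.1 + 475.8 + 951.6 = 1818 lbmol/h.

1820 lbmol/h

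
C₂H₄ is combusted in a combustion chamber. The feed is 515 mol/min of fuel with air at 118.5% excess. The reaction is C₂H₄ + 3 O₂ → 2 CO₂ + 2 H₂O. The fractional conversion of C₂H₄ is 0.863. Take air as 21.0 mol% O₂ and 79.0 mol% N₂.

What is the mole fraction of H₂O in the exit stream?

0.0536

Stoichiometric O₂ = 3 × 515 = 1545 mol/min; O₂ fed = 1545 × 2.185 = 3376 mol/min.
N₂ fed = 3376 × 79/21 = 12700 mol/min.
Fuel reacted = 0.863 × 515 → ξ = 444.4 mol/min.
Outlet (n = n₀ + ν ξ):
  C₂H₄: 515 − 1(444.4) = 70.56
  O₂: 3376 − 3(444.4) = 2042
  N₂: 12700 (inert)
  CO₂: 0 + 2(444.4) = 888.9
  H₂O: 0 + 2(444.4) = 888.9
Total out = 16590 mol/min; y_H₂O = 888.9 / 16590 = 0.05358.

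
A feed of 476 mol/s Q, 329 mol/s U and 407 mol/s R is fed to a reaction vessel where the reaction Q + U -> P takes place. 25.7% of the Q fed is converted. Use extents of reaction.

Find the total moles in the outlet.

Q reacted = 0.257 × 476 = 122.3 mol/s; ν_Q = −1, so ξ = 122.3/1 = 122.3 mol/s.
Outlet amounts (n = n₀ + ν ξ):
  Q: 476 − 1(122.3) = 353.7
  U: 329 − 1(122.3) = 206.7
  P: 0 + 1(122.3) = 122.3
  R: 407 (inert)
Total out = 353.7 + 206.7 + 122.3 + 407 = 1090 mol/s.

1090 mol/s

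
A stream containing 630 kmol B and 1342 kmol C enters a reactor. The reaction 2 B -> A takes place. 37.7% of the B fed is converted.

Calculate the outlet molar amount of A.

119 kmol

B reacted = 0.377 × 630 = 237.5 kmol; ν_B = −2, so ξ = 237.5/2 = 118.8 kmol.
Outlet amounts (n = n₀ + ν ξ):
  B: 630 − 2(118.8) = 392.5
  A: 0 + 1(118.8) = 118.8
  C: 1342 (inert)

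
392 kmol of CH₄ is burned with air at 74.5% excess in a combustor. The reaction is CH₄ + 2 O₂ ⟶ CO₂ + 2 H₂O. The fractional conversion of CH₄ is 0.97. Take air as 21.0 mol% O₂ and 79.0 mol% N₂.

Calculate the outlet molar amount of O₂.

Stoichiometric O₂ = 2 × 392 = 784 kmol; O₂ fed = 784 × 1.745 = 1368 kmol.
N₂ fed = 1368 × 79/21 = 5147 kmol.
Fuel reacted = 0.97 × 392 → ξ = 380.2 kmol.
Outlet (n = n₀ + ν ξ):
  CH₄: 392 − 1(380.2) = 11.76
  O₂: 1368 − 2(380.2) = 607.6
  N₂: 5147 (inert)
  CO₂: 0 + 1(380.2) = 380.2
  H₂O: 0 + 2(380.2) = 760.5

608 kmol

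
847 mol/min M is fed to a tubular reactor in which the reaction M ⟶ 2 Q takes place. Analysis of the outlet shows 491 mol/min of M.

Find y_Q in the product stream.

For M: n = n₀ − 1ξ → 491 = 847 − 1ξ, giving ξ = 356 mol/min.
Outlet amounts (n = n₀ + ν ξ):
  M: 847 − 1(356) = 491
  Q: 0 + 2(356) = 712
Total out = 1203 mol/min; y_Q = 712 / 1203 = 0.5919.

0.592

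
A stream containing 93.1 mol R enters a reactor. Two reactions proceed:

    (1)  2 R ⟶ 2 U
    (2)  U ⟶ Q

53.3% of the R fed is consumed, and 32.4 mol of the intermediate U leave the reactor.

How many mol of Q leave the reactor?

17.2 mol

Conversion of R: R consumed = 2ξ₁ = 0.533 × 93.1 → ξ₁ = 24.81 mol.
U balance: n_U = 0 + 2ξ₁ − 1ξ₂ = 32.4 → ξ₂ = (2·24.81 − 32.4)/1 = 17.22 mol.
Outlet amounts (n = n₀ + Σ ν·ξ):
  R: 93.1 − 2(24.81) = 43.48
  U: 0 + 2(24.81) − 1(17.22) = 32.4
  Q: 0 + 1(17.22) = 17.22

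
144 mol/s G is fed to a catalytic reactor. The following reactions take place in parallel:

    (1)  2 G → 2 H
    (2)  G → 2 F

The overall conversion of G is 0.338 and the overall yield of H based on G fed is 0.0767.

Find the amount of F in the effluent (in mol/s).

75.3 mol/s

Yield of H: 2ξ₁ / 144 = 0.0767 → ξ₁ = 5.522 mol/s.
Conversion of G: 2ξ₁ + 1ξ₂ = 0.338 × 144 = 48.67 → ξ₂ = 37.63 mol/s.
Outlet amounts (n = n₀ + Σ ν·ξ):
  G: 144 − 2(5.522) − 1(37.63) = 95.33
  H: 0 + 2(5.522) = 11.04
  F: 0 + 2(37.63) = 75.25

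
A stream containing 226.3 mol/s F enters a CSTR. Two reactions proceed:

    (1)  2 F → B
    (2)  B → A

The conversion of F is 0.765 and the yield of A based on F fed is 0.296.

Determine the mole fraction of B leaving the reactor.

0.14

Conversion of F: F consumed = 2ξ₁ = 0.765 × 226.3 → ξ₁ = 86.56 mol/s.
Yield of A: 1ξ₂ / 226.3 = 0.296 → ξ₂ = 66.98 mol/s.
Outlet amounts (n = n₀ + Σ ν·ξ):
  F: 226.3 − 2(86.56) = 53.18
  B: 0 + 1(86.56) − 1(66.98) = 19.57
  A: 0 + 1(66.98) = 66.98
Total out = 139.7 mol/s; y_B = 19.57 / 139.7 = 0.1401.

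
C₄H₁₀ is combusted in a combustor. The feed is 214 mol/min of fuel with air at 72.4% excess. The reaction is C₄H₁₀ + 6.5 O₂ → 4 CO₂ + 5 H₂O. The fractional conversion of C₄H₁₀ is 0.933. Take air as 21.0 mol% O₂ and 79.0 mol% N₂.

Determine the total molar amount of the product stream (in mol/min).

Stoichiometric O₂ = 6.5 × 214 = 1391 mol/min; O₂ fed = 1391 × 1.724 = 2398 mol/min.
N₂ fed = 2398 × 79/21 = 9021 mol/min.
Fuel reacted = 0.933 × 214 → ξ = 199.7 mol/min.
Outlet (n = n₀ + ν ξ):
  C₄H₁₀: 214 − 1(199.7) = 14.34
  O₂: 2398 − 6.5(199.7) = 1100
  N₂: 9021 (inert)
  CO₂: 0 + 4(199.7) = 798.6
  H₂O: 0 + 5(199.7) = 998.3
Total out = 14.34 + 1100 + 9021 + 798.6 + 998.3 = 11930 mol/min.

11900 mol/min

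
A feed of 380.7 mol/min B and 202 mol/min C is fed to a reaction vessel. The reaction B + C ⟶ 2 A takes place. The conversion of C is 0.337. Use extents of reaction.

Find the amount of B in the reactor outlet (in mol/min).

C reacted = 0.337 × 202 = 68.07 mol/min; ν_C = −1, so ξ = 68.07/1 = 68.07 mol/min.
Outlet amounts (n = n₀ + ν ξ):
  B: 380.7 − 1(68.07) = 312.6
  C: 202 − 1(68.07) = 133.9
  A: 0 + 2(68.07) = 136.1

313 mol/min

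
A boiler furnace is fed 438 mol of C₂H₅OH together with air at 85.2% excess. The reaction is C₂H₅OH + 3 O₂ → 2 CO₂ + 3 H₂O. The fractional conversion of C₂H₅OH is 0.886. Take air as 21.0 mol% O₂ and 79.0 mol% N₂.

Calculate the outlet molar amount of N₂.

Stoichiometric O₂ = 3 × 438 = 1314 mol; O₂ fed = 1314 × 1.852 = 2434 mol.
N₂ fed = 2434 × 79/21 = 9155 mol.
Fuel reacted = 0.886 × 438 → ξ = 388.1 mol.
Outlet (n = n₀ + ν ξ):
  C₂H₅OH: 438 − 1(388.1) = 49.93
  O₂: 2434 − 3(388.1) = 1269
  N₂: 9155 (inert)
  CO₂: 0 + 2(388.1) = 776.1
  H₂O: 0 + 3(388.1) = 1164

9150 mol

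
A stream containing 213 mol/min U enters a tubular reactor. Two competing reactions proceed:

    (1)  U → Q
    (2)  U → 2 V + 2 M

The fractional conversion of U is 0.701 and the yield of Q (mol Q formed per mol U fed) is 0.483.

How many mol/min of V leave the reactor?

92.9 mol/min

Yield of Q: 1ξ₁ / 213 = 0.483 → ξ₁ = 102.9 mol/min.
Conversion of U: 1ξ₁ + 1ξ₂ = 0.701 × 213 = 149.3 → ξ₂ = 46.43 mol/min.
Outlet amounts (n = n₀ + Σ ν·ξ):
  U: 213 − 1(102.9) − 1(46.43) = 63.69
  Q: 0 + 1(102.9) = 102.9
  V: 0 + 2(46.43) = 92.87
  M: 0 + 2(46.43) = 92.87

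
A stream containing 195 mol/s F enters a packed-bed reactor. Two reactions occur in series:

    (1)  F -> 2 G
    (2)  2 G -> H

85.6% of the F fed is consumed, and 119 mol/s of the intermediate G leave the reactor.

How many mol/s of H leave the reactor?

107 mol/s

Conversion of F: F consumed = 1ξ₁ = 0.856 × 195 → ξ₁ = 166.9 mol/s.
G balance: n_G = 0 + 2ξ₁ − 2ξ₂ = 119 → ξ₂ = (2·166.9 − 119)/2 = 107.4 mol/s.
Outlet amounts (n = n₀ + Σ ν·ξ):
  F: 195 − 1(166.9) = 28.08
  G: 0 + 2(166.9) − 2(107.4) = 119
  H: 0 + 1(107.4) = 107.4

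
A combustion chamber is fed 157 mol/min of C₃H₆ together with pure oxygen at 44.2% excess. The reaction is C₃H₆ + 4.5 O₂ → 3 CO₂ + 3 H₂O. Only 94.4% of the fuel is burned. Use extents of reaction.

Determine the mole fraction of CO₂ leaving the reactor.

Stoichiometric O₂ = 4.5 × 157 = 706.5 mol/min; O₂ fed = 706.5 × 1.442 = 1019 mol/min.
Fuel reacted = 0.944 × 157 → ξ = 148.2 mol/min.
Outlet (n = n₀ + ν ξ):
  C₃H₆: 157 − 1(148.2) = 8.792
  O₂: 1019 − 4.5(148.2) = 351.8
  CO₂: 0 + 3(148.2) = 444.6
  H₂O: 0 + 3(148.2) = 444.6
Total out = 1250 mol/min; y_CO₂ = 444.6 / 1250 = 0.3557.

0.356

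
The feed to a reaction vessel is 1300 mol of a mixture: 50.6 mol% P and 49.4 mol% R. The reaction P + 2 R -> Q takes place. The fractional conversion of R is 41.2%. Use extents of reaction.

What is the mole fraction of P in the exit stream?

R reacted = 0.412 × 642.2 = 264.6 mol; ν_R = −2, so ξ = 264.6/2 = 132.3 mol.
Outlet amounts (n = n₀ + ν ξ):
  P: 657.8 − 1(132.3) = 525.5
  R: 642.2 − 2(132.3) = 377.6
  Q: 0 + 1(132.3) = 132.3
Total out = 1035 mol; y_P = 525.5 / 1035 = 0.5075.

0.508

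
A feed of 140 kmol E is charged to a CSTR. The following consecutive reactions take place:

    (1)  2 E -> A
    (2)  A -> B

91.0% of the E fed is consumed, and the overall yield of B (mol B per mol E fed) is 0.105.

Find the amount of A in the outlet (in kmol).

Conversion of E: E consumed = 2ξ₁ = 0.91 × 140 → ξ₁ = 63.7 kmol.
Yield of B: 1ξ₂ / 140 = 0.105 → ξ₂ = 14.7 kmol.
Outlet amounts (n = n₀ + Σ ν·ξ):
  E: 140 − 2(63.7) = 12.6
  A: 0 + 1(63.7) − 1(14.7) = 49
  B: 0 + 1(14.7) = 14.7

49 kmol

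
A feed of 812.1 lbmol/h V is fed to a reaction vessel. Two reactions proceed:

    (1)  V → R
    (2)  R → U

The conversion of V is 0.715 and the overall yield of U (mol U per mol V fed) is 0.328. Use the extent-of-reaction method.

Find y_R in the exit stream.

0.387

Conversion of V: V consumed = 1ξ₁ = 0.715 × 812.1 → ξ₁ = 580.7 lbmol/h.
Yield of U: 1ξ₂ / 812.1 = 0.328 → ξ₂ = 266.4 lbmol/h.
Outlet amounts (n = n₀ + Σ ν·ξ):
  V: 812.1 − 1(580.7) = 231.4
  R: 0 + 1(580.7) − 1(266.4) = 314.3
  U: 0 + 1(266.4) = 266.4
Total out = 812.1 lbmol/h; y_R = 314.3 / 812.1 = 0.387.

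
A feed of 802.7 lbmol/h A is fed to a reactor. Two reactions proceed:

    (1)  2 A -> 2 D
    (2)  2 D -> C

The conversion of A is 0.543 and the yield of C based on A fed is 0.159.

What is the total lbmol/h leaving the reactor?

675 lbmol/h

Conversion of A: A consumed = 2ξ₁ = 0.543 × 802.7 → ξ₁ = 217.9 lbmol/h.
Yield of C: 1ξ₂ / 802.7 = 0.159 → ξ₂ = 127.6 lbmol/h.
Outlet amounts (n = n₀ + Σ ν·ξ):
  A: 802.7 − 2(217.9) = 366.8
  D: 0 + 2(217.9) − 2(127.6) = 180.6
  C: 0 + 1(127.6) = 127.6
Total out = 366.8 + 180.6 + 127.6 = 675.1 lbmol/h.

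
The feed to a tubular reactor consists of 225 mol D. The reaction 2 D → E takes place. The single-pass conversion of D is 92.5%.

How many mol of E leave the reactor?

104 mol

D reacted = 0.925 × 225 = 208.1 mol; ν_D = −2, so ξ = 208.1/2 = 104.1 mol.
Outlet amounts (n = n₀ + ν ξ):
  D: 225 − 2(104.1) = 16.88
  E: 0 + 1(104.1) = 104.1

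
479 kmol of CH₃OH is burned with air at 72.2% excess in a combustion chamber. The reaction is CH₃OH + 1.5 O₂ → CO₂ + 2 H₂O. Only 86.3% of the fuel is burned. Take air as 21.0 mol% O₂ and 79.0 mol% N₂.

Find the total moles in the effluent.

6580 kmol

Stoichiometric O₂ = 1.5 × 479 = 718.5 kmol; O₂ fed = 718.5 × 1.722 = 1237 kmol.
N₂ fed = 1237 × 79/21 = 4654 kmol.
Fuel reacted = 0.863 × 479 → ξ = 413.4 kmol.
Outlet (n = n₀ + ν ξ):
  CH₃OH: 479 − 1(413.4) = 65.62
  O₂: 1237 − 1.5(413.4) = 617.2
  N₂: 4654 (inert)
  CO₂: 0 + 1(413.4) = 413.4
  H₂O: 0 + 2(413.4) = 826.8
Total out = 65.62 + 617.2 + 4654 + 413.4 + 826.8 = 6577 kmol.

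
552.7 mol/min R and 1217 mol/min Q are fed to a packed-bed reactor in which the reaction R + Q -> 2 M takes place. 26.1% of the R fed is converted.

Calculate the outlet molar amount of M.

289 mol/min

R reacted = 0.261 × 552.7 = 144.3 mol/min; ν_R = −1, so ξ = 144.3/1 = 144.3 mol/min.
Outlet amounts (n = n₀ + ν ξ):
  R: 552.7 − 1(144.3) = 408.4
  Q: 1217 − 1(144.3) = 1073
  M: 0 + 2(144.3) = 288.5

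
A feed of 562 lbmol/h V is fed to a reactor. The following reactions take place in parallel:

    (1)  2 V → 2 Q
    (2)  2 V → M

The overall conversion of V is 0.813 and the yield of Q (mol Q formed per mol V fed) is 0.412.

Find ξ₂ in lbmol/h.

Yield of Q: 2ξ₁ / 562 = 0.412 → ξ₁ = 115.8 lbmol/h.
Conversion of V: 2ξ₁ + 2ξ₂ = 0.813 × 562 = 456.9 → ξ₂ = 112.7 lbmol/h.
Outlet amounts (n = n₀ + Σ ν·ξ):
  V: 562 − 2(115.8) − 2(112.7) = 105.1
  Q: 0 + 2(115.8) = 231.5
  M: 0 + 1(112.7) = 112.7

ξ₂ = 113 lbmol/h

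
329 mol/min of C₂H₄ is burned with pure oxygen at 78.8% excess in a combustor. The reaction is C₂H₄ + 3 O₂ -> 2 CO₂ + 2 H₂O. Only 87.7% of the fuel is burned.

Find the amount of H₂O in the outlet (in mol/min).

Stoichiometric O₂ = 3 × 329 = 987 mol/min; O₂ fed = 987 × 1.788 = 1765 mol/min.
Fuel reacted = 0.877 × 329 → ξ = 288.5 mol/min.
Outlet (n = n₀ + ν ξ):
  C₂H₄: 329 − 1(288.5) = 40.47
  O₂: 1765 − 3(288.5) = 899.2
  CO₂: 0 + 2(288.5) = 577.1
  H₂O: 0 + 2(288.5) = 577.1

577 mol/min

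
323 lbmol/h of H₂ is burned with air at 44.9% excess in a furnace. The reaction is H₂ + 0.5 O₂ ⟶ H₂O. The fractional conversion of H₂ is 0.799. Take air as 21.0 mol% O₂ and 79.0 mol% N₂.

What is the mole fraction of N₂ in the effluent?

0.673

Stoichiometric O₂ = 0.5 × 323 = 161.5 lbmol/h; O₂ fed = 161.5 × 1.449 = 234 lbmol/h.
N₂ fed = 234 × 79/21 = 880.3 lbmol/h.
Fuel reacted = 0.799 × 323 → ξ = 258.1 lbmol/h.
Outlet (n = n₀ + ν ξ):
  H₂: 323 − 1(258.1) = 64.92
  O₂: 234 − 0.5(258.1) = 105
  N₂: 880.3 (inert)
  H₂O: 0 + 1(258.1) = 258.1
Total out = 1308 lbmol/h; y_N₂ = 880.3 / 1308 = 0.6729.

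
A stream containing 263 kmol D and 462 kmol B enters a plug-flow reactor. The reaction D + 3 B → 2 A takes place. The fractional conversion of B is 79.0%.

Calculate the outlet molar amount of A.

243 kmol

B reacted = 0.79 × 462 = 365 kmol; ν_B = −3, so ξ = 365/3 = 121.7 kmol.
Outlet amounts (n = n₀ + ν ξ):
  D: 263 − 1(121.7) = 141.3
  B: 462 − 3(121.7) = 97.02
  A: 0 + 2(121.7) = 243.3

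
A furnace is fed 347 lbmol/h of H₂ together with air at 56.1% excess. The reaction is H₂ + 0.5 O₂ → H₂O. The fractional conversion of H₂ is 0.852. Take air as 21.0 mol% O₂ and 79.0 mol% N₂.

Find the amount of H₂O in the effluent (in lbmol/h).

296 lbmol/h

Stoichiometric O₂ = 0.5 × 347 = 173.5 lbmol/h; O₂ fed = 173.5 × 1.561 = 270.8 lbmol/h.
N₂ fed = 270.8 × 79/21 = 1019 lbmol/h.
Fuel reacted = 0.852 × 347 → ξ = 295.6 lbmol/h.
Outlet (n = n₀ + ν ξ):
  H₂: 347 − 1(295.6) = 51.36
  O₂: 270.8 − 0.5(295.6) = 123
  N₂: 1019 (inert)
  H₂O: 0 + 1(295.6) = 295.6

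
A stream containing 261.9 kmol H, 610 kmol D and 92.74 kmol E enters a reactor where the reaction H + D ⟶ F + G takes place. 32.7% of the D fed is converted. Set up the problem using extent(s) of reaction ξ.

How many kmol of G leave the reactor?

199 kmol

D reacted = 0.327 × 610 = 199.5 kmol; ν_D = −1, so ξ = 199.5/1 = 199.5 kmol.
Outlet amounts (n = n₀ + ν ξ):
  H: 261.9 − 1(199.5) = 62.43
  D: 610 − 1(199.5) = 410.5
  F: 0 + 1(199.5) = 199.5
  G: 0 + 1(199.5) = 199.5
  E: 92.74 (inert)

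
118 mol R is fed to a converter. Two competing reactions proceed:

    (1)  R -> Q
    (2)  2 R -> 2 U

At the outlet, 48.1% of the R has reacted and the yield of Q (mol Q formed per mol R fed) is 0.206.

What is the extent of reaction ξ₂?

Yield of Q: 1ξ₁ / 118 = 0.206 → ξ₁ = 24.31 mol.
Conversion of R: 1ξ₁ + 2ξ₂ = 0.481 × 118 = 56.76 → ξ₂ = 16.22 mol.
Outlet amounts (n = n₀ + Σ ν·ξ):
  R: 118 − 1(24.31) − 2(16.22) = 61.24
  Q: 0 + 1(24.31) = 24.31
  U: 0 + 2(16.22) = 32.45

ξ₂ = 16.2 mol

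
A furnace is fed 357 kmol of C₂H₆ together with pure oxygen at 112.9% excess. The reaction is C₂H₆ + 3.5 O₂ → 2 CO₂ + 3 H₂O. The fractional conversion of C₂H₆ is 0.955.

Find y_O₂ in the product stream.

Stoichiometric O₂ = 3.5 × 357 = 1250 kmol; O₂ fed = 1250 × 2.129 = 2660 kmol.
Fuel reacted = 0.955 × 357 → ξ = 340.9 kmol.
Outlet (n = n₀ + ν ξ):
  C₂H₆: 357 − 1(340.9) = 16.06
  O₂: 2660 − 3.5(340.9) = 1467
  CO₂: 0 + 2(340.9) = 681.9
  H₂O: 0 + 3(340.9) = 1023
Total out = 3188 kmol; y_O₂ = 1467 / 3188 = 0.4602.

0.46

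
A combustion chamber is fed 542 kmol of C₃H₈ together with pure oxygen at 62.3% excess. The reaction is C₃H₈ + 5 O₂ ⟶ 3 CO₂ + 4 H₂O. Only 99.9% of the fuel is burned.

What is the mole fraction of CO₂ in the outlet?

0.296

Stoichiometric O₂ = 5 × 542 = 2710 kmol; O₂ fed = 2710 × 1.623 = 4398 kmol.
Fuel reacted = 0.999 × 542 → ξ = 541.5 kmol.
Outlet (n = n₀ + ν ξ):
  C₃H₈: 542 − 1(541.5) = 0.542
  O₂: 4398 − 5(541.5) = 1691
  CO₂: 0 + 3(541.5) = 1624
  H₂O: 0 + 4(541.5) = 2166
Total out = 5482 kmol; y_CO₂ = 1624 / 5482 = 0.2963.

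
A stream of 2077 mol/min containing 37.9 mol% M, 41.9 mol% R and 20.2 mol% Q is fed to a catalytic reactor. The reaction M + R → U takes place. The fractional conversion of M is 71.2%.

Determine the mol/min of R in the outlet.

M reacted = 0.712 × 787.2 = 560.5 mol/min; ν_M = −1, so ξ = 560.5/1 = 560.5 mol/min.
Outlet amounts (n = n₀ + ν ξ):
  M: 787.2 − 1(560.5) = 226.7
  R: 870.3 − 1(560.5) = 309.8
  U: 0 + 1(560.5) = 560.5
  Q: 419.6 (inert)

310 mol/min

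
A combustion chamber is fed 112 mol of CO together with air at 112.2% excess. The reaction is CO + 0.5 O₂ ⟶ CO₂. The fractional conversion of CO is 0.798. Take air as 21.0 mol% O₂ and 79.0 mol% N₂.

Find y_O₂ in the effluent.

0.117

Stoichiometric O₂ = 0.5 × 112 = 56 mol; O₂ fed = 56 × 2.122 = 118.8 mol.
N₂ fed = 118.8 × 79/21 = 447 mol.
Fuel reacted = 0.798 × 112 → ξ = 89.38 mol.
Outlet (n = n₀ + ν ξ):
  CO: 112 − 1(89.38) = 22.62
  O₂: 118.8 − 0.5(89.38) = 74.14
  N₂: 447 (inert)
  CO₂: 0 + 1(89.38) = 89.38
Total out = 633.2 mol; y_O₂ = 74.14 / 633.2 = 0.1171.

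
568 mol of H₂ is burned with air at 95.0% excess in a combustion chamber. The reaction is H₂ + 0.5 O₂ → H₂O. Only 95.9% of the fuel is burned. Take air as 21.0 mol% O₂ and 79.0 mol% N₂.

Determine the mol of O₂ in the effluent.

281 mol

Stoichiometric O₂ = 0.5 × 568 = 284 mol; O₂ fed = 284 × 1.950 = 553.8 mol.
N₂ fed = 553.8 × 79/21 = 2083 mol.
Fuel reacted = 0.959 × 568 → ξ = 544.7 mol.
Outlet (n = n₀ + ν ξ):
  H₂: 568 − 1(544.7) = 23.29
  O₂: 553.8 − 0.5(544.7) = 281.4
  N₂: 2083 (inert)
  H₂O: 0 + 1(544.7) = 544.7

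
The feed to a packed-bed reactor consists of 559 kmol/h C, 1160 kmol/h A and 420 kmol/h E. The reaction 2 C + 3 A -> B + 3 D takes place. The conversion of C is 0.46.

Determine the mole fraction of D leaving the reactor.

C reacted = 0.46 × 559 = 257.1 kmol/h; ν_C = −2, so ξ = 257.1/2 = 128.6 kmol/h.
Outlet amounts (n = n₀ + ν ξ):
  C: 559 − 2(128.6) = 301.9
  A: 1160 − 3(128.6) = 774.3
  B: 0 + 1(128.6) = 128.6
  D: 0 + 3(128.6) = 385.7
  E: 420 (inert)
Total out = 2010 kmol/h; y_D = 385.7 / 2010 = 0.1919.

0.192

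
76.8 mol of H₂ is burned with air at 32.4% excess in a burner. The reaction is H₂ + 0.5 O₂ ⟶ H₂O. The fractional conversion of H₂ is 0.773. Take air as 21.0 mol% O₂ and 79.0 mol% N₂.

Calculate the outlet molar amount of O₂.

21.2 mol

Stoichiometric O₂ = 0.5 × 76.8 = 38.4 mol; O₂ fed = 38.4 × 1.324 = 50.84 mol.
N₂ fed = 50.84 × 79/21 = 191.3 mol.
Fuel reacted = 0.773 × 76.8 → ξ = 59.37 mol.
Outlet (n = n₀ + ν ξ):
  H₂: 76.8 − 1(59.37) = 17.43
  O₂: 50.84 − 0.5(59.37) = 21.16
  N₂: 191.3 (inert)
  H₂O: 0 + 1(59.37) = 59.37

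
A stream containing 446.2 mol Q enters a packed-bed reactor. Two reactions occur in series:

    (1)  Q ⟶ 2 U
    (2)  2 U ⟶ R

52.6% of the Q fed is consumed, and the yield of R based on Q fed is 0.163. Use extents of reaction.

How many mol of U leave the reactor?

Conversion of Q: Q consumed = 1ξ₁ = 0.526 × 446.2 → ξ₁ = 234.7 mol.
Yield of R: 1ξ₂ / 446.2 = 0.163 → ξ₂ = 72.73 mol.
Outlet amounts (n = n₀ + Σ ν·ξ):
  Q: 446.2 − 1(234.7) = 211.5
  U: 0 + 2(234.7) − 2(72.73) = 323.9
  R: 0 + 1(72.73) = 72.73

324 mol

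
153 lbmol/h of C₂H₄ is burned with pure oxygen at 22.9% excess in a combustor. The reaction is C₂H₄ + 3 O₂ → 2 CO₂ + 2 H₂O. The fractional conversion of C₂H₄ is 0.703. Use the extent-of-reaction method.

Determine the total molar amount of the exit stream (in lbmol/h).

Stoichiometric O₂ = 3 × 153 = 459 lbmol/h; O₂ fed = 459 × 1.229 = 564.1 lbmol/h.
Fuel reacted = 0.703 × 153 → ξ = 107.6 lbmol/h.
Outlet (n = n₀ + ν ξ):
  C₂H₄: 153 − 1(107.6) = 45.44
  O₂: 564.1 − 3(107.6) = 241.4
  CO₂: 0 + 2(107.6) = 215.1
  H₂O: 0 + 2(107.6) = 215.1
Total out = 45.44 + 241.4 + 215.1 + 215.1 = 717.1 lbmol/h.

717 lbmol/h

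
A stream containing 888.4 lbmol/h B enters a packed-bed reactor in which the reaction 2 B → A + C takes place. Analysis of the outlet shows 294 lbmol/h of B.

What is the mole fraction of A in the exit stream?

0.335

For B: n = n₀ − 2ξ → 294 = 888.4 − 2ξ, giving ξ = 297.2 lbmol/h.
Outlet amounts (n = n₀ + ν ξ):
  B: 888.4 − 2(297.2) = 294
  A: 0 + 1(297.2) = 297.2
  C: 0 + 1(297.2) = 297.2
Total out = 888.4 lbmol/h; y_A = 297.2 / 888.4 = 0.3345.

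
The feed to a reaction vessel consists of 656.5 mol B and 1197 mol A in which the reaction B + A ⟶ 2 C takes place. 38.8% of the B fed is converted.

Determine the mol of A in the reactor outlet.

B reacted = 0.388 × 656.5 = 254.7 mol; ν_B = −1, so ξ = 254.7/1 = 254.7 mol.
Outlet amounts (n = n₀ + ν ξ):
  B: 656.5 − 1(254.7) = 401.8
  A: 1197 − 1(254.7) = 942.3
  C: 0 + 2(254.7) = 509.4

942 mol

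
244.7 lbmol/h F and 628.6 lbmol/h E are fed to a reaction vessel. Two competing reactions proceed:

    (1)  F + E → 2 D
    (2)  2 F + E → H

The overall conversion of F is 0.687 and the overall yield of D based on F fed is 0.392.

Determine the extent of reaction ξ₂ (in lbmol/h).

ξ₂ = 60.1 lbmol/h

Yield of D: 2ξ₁ / 244.7 = 0.392 → ξ₁ = 47.96 lbmol/h.
Conversion of F: 1ξ₁ + 2ξ₂ = 0.687 × 244.7 = 168.1 → ξ₂ = 60.07 lbmol/h.
Outlet amounts (n = n₀ + Σ ν·ξ):
  F: 244.7 − 1(47.96) − 2(60.07) = 76.59
  E: 628.6 − 1(47.96) − 1(60.07) = 520.6
  D: 0 + 2(47.96) = 95.92
  H: 0 + 1(60.07) = 60.07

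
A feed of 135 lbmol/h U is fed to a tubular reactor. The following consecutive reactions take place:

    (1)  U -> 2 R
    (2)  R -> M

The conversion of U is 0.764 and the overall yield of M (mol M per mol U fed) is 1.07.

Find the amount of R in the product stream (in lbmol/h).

61.8 lbmol/h

Conversion of U: U consumed = 1ξ₁ = 0.764 × 135 → ξ₁ = 103.1 lbmol/h.
Yield of M: 1ξ₂ / 135 = 1.07 → ξ₂ = 144.5 lbmol/h.
Outlet amounts (n = n₀ + Σ ν·ξ):
  U: 135 − 1(103.1) = 31.86
  R: 0 + 2(103.1) − 1(144.5) = 61.83
  M: 0 + 1(144.5) = 144.5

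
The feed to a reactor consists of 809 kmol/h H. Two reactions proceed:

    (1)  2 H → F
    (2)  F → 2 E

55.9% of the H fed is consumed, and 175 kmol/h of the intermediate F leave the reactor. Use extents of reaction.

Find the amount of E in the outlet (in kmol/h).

Conversion of H: H consumed = 2ξ₁ = 0.559 × 809 → ξ₁ = 226.1 kmol/h.
F balance: n_F = 0 + 1ξ₁ − 1ξ₂ = 175 → ξ₂ = (1·226.1 − 175)/1 = 51.12 kmol/h.
Outlet amounts (n = n₀ + Σ ν·ξ):
  H: 809 − 2(226.1) = 356.8
  F: 0 + 1(226.1) − 1(51.12) = 175
  E: 0 + 2(51.12) = 102.2

102 kmol/h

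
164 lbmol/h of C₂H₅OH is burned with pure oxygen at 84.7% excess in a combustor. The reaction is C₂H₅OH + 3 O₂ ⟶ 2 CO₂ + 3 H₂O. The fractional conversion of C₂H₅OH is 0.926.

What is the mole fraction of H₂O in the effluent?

0.372

Stoichiometric O₂ = 3 × 164 = 492 lbmol/h; O₂ fed = 492 × 1.847 = 908.7 lbmol/h.
Fuel reacted = 0.926 × 164 → ξ = 151.9 lbmol/h.
Outlet (n = n₀ + ν ξ):
  C₂H₅OH: 164 − 1(151.9) = 12.14
  O₂: 908.7 − 3(151.9) = 453.1
  CO₂: 0 + 2(151.9) = 303.7
  H₂O: 0 + 3(151.9) = 455.6
Total out = 1225 lbmol/h; y_H₂O = 455.6 / 1225 = 0.372.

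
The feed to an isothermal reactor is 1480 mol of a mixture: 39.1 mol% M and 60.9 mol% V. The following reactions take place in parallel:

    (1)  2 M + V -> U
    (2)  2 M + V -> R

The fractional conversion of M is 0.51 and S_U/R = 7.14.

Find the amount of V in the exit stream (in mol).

754 mol

Conversion of M: M consumed = 0.51 × 578.7 = 295.1 mol = 2ξ₁ + 2ξ₂.
Selectivity: 1ξ₁ / (1ξ₂) = 7.14 → ξ₁ = 7.14 ξ₂.
Substitute: (2·7.14 + 2) ξ₂ = 295.1 → ξ₂ = 18.13 mol, ξ₁ = 129.4 mol.
Outlet amounts (n = n₀ + Σ ν·ξ):
  M: 578.7 − 2(129.4) − 2(18.13) = 283.6
  V: 901.3 − 1(129.4) − 1(18.13) = 753.8
  U: 0 + 1(129.4) = 129.4
  R: 0 + 1(18.13) = 18.13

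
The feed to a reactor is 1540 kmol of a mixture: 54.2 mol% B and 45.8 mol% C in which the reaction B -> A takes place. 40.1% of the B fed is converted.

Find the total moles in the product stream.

B reacted = 0.401 × 834.7 = 334.7 kmol; ν_B = −1, so ξ = 334.7/1 = 334.7 kmol.
Outlet amounts (n = n₀ + ν ξ):
  B: 834.7 − 1(334.7) = 500
  A: 0 + 1(334.7) = 334.7
  C: 705.3 (inert)
Total out = 500 + 334.7 + 705.3 = 1540 kmol.

1540 kmol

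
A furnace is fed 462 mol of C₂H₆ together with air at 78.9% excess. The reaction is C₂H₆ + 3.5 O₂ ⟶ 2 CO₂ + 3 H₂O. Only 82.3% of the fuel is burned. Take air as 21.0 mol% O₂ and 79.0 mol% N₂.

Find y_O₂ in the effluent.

0.108

Stoichiometric O₂ = 3.5 × 462 = 1617 mol; O₂ fed = 1617 × 1.789 = 2893 mol.
N₂ fed = 2893 × 79/21 = 10880 mol.
Fuel reacted = 0.823 × 462 → ξ = 380.2 mol.
Outlet (n = n₀ + ν ξ):
  C₂H₆: 462 − 1(380.2) = 81.77
  O₂: 2893 − 3.5(380.2) = 1562
  N₂: 10880 (inert)
  CO₂: 0 + 2(380.2) = 760.5
  H₂O: 0 + 3(380.2) = 1141
Total out = 14430 mol; y_O₂ = 1562 / 14430 = 0.1083.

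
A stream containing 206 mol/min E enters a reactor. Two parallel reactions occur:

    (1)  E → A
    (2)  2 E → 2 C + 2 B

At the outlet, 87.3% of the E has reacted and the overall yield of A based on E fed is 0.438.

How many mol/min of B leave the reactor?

89.6 mol/min

Yield of A: 1ξ₁ / 206 = 0.438 → ξ₁ = 90.23 mol/min.
Conversion of E: 1ξ₁ + 2ξ₂ = 0.873 × 206 = 179.8 → ξ₂ = 44.8 mol/min.
Outlet amounts (n = n₀ + Σ ν·ξ):
  E: 206 − 1(90.23) − 2(44.8) = 26.16
  A: 0 + 1(90.23) = 90.23
  C: 0 + 2(44.8) = 89.61
  B: 0 + 2(44.8) = 89.61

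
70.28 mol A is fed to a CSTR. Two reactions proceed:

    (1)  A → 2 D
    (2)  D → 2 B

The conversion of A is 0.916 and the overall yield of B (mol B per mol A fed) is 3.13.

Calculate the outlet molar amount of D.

Conversion of A: A consumed = 1ξ₁ = 0.916 × 70.28 → ξ₁ = 64.38 mol.
Yield of B: 2ξ₂ / 70.28 = 3.13 → ξ₂ = 110 mol.
Outlet amounts (n = n₀ + Σ ν·ξ):
  A: 70.28 − 1(64.38) = 5.904
  D: 0 + 2(64.38) − 1(110) = 18.76
  B: 0 + 2(110) = 220

18.8 mol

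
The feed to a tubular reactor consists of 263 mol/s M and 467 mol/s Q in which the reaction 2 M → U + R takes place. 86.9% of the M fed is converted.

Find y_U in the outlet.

M reacted = 0.869 × 263 = 228.5 mol/s; ν_M = −2, so ξ = 228.5/2 = 114.3 mol/s.
Outlet amounts (n = n₀ + ν ξ):
  M: 263 − 2(114.3) = 34.45
  U: 0 + 1(114.3) = 114.3
  R: 0 + 1(114.3) = 114.3
  Q: 467 (inert)
Total out = 730 mol/s; y_U = 114.3 / 730 = 0.1565.

0.157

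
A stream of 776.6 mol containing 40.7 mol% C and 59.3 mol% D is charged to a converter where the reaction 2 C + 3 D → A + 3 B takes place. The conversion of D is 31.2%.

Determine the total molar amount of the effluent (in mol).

729 mol

D reacted = 0.312 × 460.5 = 143.7 mol; ν_D = −3, so ξ = 143.7/3 = 47.89 mol.
Outlet amounts (n = n₀ + ν ξ):
  C: 316.1 − 2(47.89) = 220.3
  D: 460.5 − 3(47.89) = 316.8
  A: 0 + 1(47.89) = 47.89
  B: 0 + 3(47.89) = 143.7
Total out = 220.3 + 316.8 + 47.89 + 143.7 = 728.7 mol.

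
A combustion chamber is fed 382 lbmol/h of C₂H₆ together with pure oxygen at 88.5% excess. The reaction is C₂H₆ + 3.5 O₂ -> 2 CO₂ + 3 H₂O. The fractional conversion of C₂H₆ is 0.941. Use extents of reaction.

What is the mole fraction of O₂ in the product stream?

0.41

Stoichiometric O₂ = 3.5 × 382 = 1337 lbmol/h; O₂ fed = 1337 × 1.885 = 2520 lbmol/h.
Fuel reacted = 0.941 × 382 → ξ = 359.5 lbmol/h.
Outlet (n = n₀ + ν ξ):
  C₂H₆: 382 − 1(359.5) = 22.54
  O₂: 2520 − 3.5(359.5) = 1262
  CO₂: 0 + 2(359.5) = 718.9
  H₂O: 0 + 3(359.5) = 1078
Total out = 3082 lbmol/h; y_O₂ = 1262 / 3082 = 0.4095.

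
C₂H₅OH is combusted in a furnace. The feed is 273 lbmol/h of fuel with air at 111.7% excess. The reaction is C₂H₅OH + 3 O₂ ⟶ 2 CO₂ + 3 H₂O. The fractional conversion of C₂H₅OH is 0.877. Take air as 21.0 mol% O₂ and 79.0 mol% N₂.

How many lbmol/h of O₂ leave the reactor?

Stoichiometric O₂ = 3 × 273 = 819 lbmol/h; O₂ fed = 819 × 2.117 = 1734 lbmol/h.
N₂ fed = 1734 × 79/21 = 6522 lbmol/h.
Fuel reacted = 0.877 × 273 → ξ = 239.4 lbmol/h.
Outlet (n = n₀ + ν ξ):
  C₂H₅OH: 273 − 1(239.4) = 33.58
  O₂: 1734 − 3(239.4) = 1016
  N₂: 6522 (inert)
  CO₂: 0 + 2(239.4) = 478.8
  H₂O: 0 + 3(239.4) = 718.3

1020 lbmol/h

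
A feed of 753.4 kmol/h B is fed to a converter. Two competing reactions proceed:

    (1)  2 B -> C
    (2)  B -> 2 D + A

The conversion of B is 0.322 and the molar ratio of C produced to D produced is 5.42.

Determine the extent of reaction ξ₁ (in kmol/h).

Conversion of B: B consumed = 0.322 × 753.4 = 242.6 kmol/h = 2ξ₁ + 1ξ₂.
Selectivity: 1ξ₁ / (2ξ₂) = 5.42 → ξ₁ = 10.84 ξ₂.
Substitute: (2·10.84 + 1) ξ₂ = 242.6 → ξ₂ = 10.7 kmol/h, ξ₁ = 115.9 kmol/h.
Outlet amounts (n = n₀ + Σ ν·ξ):
  B: 753.4 − 2(115.9) − 1(10.7) = 510.8
  C: 0 + 1(115.9) = 115.9
  D: 0 + 2(10.7) = 21.39
  A: 0 + 1(10.7) = 10.7

ξ₁ = 116 kmol/h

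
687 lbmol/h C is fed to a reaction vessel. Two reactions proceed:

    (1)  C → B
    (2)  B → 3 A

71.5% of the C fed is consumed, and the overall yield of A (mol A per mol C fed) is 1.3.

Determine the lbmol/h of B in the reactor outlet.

194 lbmol/h

Conversion of C: C consumed = 1ξ₁ = 0.715 × 687 → ξ₁ = 491.2 lbmol/h.
Yield of A: 3ξ₂ / 687 = 1.3 → ξ₂ = 297.7 lbmol/h.
Outlet amounts (n = n₀ + Σ ν·ξ):
  C: 687 − 1(491.2) = 195.8
  B: 0 + 1(491.2) − 1(297.7) = 193.5
  A: 0 + 3(297.7) = 893.1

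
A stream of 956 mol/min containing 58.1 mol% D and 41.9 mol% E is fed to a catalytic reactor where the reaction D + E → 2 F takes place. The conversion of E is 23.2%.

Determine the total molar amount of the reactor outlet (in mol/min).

E reacted = 0.232 × 400.6 = 92.93 mol/min; ν_E = −1, so ξ = 92.93/1 = 92.93 mol/min.
Outlet amounts (n = n₀ + ν ξ):
  D: 555.4 − 1(92.93) = 462.5
  E: 400.6 − 1(92.93) = 307.6
  F: 0 + 2(92.93) = 185.9
Total out = 462.5 + 307.6 + 185.9 = 956 mol/min.

956 mol/min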